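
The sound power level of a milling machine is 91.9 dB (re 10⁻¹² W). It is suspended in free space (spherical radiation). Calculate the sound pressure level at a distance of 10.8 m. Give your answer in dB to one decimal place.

L_p = L_w − 10·log₁₀(4π·r²) with r = 10.8 m.
4π·r² = 1466 m², 10·log₁₀ of that is 31.661 dB.
L_p = 91.9 − 31.661 = 60.24 dB.

60.2 dB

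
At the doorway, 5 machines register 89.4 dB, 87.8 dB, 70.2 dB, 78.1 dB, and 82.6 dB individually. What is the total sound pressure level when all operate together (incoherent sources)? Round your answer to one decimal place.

For uncorrelated sources the intensities add, so convert each level to linear form, sum, and take 10·log₁₀ of the total.
Σ 10^(L/10) = 10^(89.4/10) + 10^(87.8/10) + 10^(70.2/10) + 10^(78.1/10) + 10^(82.6/10) = 1.731e+09.
L_total = 10·log₁₀(1.731e+09) = 92.38 dB.

92.4 dB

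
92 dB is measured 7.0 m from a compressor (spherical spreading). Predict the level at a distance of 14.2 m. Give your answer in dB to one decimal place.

85.9 dB

For a point source, L₂ = L₁ − 20·log₁₀(r₂/r₁).
L₂ = 92 − 20·log₁₀(14.2/7.0) = 92 − 6.144 = 85.86 dB.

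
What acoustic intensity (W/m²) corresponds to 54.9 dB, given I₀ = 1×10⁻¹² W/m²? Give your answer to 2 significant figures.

I/I₀ = 10^(54.9/10) = 3.09e+05, so I = 3.09e+05 × 10⁻¹² W/m².

3.1e-07 W/m²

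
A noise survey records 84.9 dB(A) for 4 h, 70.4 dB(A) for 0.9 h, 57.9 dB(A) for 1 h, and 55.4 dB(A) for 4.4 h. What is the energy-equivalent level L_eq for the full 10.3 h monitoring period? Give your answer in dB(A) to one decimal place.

80.8 dB(A)

Weight each interval's intensity by its duration and average over T = 10.3 h:
Σ tᵢ·10^(Lᵢ/10) = 4·10^(84.9/10) + 0.9·10^(70.4/10) + 1·10^(57.9/10) + 4.4·10^(55.4/10) = 1.248e+09.
L_eq = 10·log₁₀(1.248e+09/10.3) = 80.83 dB(A).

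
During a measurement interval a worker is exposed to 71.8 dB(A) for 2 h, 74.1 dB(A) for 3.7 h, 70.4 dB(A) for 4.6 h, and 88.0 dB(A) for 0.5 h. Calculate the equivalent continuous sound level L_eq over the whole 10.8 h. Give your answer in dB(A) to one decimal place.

76.6 dB(A)

L_eq = 10·log₁₀[(1/T)·Σ tᵢ·10^(Lᵢ/10)] with T = 10.8 h.
Σ tᵢ·10^(Lᵢ/10) = 2·10^(71.8/10) + 3.7·10^(74.1/10) + 4.6·10^(70.4/10) + 0.5·10^(88.0/10) = 4.913e+08.
L_eq = 10·log₁₀(4.913e+08/10.8) = 76.58 dB(A).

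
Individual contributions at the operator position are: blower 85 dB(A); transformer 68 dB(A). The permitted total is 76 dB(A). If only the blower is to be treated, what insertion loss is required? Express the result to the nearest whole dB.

10 dB

Fixed contribution from the other source: Σ 10^(L/10) = 10^(68/10) = 6.310e+06 (68.00 dB(A)).
To meet 76 dB(A) overall, the treated blower may contribute at most 10^(76/10) − 6.310e+06 = 3.350e+07, i.e. 75.25 dB(A).
So the blower must be reduced from 85 to 75.25 dB(A): IL = 9.75 dB.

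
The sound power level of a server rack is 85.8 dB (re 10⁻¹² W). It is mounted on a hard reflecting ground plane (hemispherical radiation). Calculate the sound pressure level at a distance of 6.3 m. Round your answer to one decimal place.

61.8 dB

L_p = L_w − 10·log₁₀(2π·r²) with r = 6.3 m.
2π·r² = 249.4 m², 10·log₁₀ of that is 23.969 dB.
L_p = 85.8 − 23.969 = 61.83 dB.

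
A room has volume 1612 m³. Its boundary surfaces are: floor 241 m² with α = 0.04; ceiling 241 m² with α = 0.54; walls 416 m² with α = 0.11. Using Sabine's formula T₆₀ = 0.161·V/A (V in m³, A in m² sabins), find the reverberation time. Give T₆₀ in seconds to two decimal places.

A = Σ Sᵢαᵢ = 241·0.04 + 241·0.54 + 416·0.11 = 185.54 m².
T₆₀ = 0.161 × 1612 / 185.54 = 1.399 s.

1.40 s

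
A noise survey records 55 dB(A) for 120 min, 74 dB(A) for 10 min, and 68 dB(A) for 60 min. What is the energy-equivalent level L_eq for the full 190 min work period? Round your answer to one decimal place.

The energy average is taken in the linear domain: L_eq = 10·log₁₀[(Σ tᵢ·10^(Lᵢ/10))/T], T = 190 min.
Σ tᵢ·10^(Lᵢ/10) = 120·10^(55/10) + 10·10^(74/10) + 60·10^(68/10) = 6.677e+08.
L_eq = 10·log₁₀(6.677e+08/190) = 65.46 dB(A).

65.5 dB(A)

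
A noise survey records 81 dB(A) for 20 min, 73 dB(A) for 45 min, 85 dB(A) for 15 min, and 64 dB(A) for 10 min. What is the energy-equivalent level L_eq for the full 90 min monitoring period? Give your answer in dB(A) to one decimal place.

L_eq = 10·log₁₀[(1/T)·Σ tᵢ·10^(Lᵢ/10)] with T = 90 min.
Σ tᵢ·10^(Lᵢ/10) = 20·10^(81/10) + 45·10^(73/10) + 15·10^(85/10) + 10·10^(64/10) = 8.184e+09.
L_eq = 10·log₁₀(8.184e+09/90) = 79.59 dB(A).

79.6 dB(A)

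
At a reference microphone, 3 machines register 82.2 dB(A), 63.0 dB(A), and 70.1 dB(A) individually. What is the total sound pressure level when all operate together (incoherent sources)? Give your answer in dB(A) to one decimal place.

82.5 dB(A)

Incoherent sources combine by intensity addition: L_total = 10·log₁₀(Σ 10^(L_i/10)).
Σ 10^(L/10) = 10^(82.2/10) + 10^(63.0/10) + 10^(70.1/10) = 1.782e+08.
L_total = 10·log₁₀(1.782e+08) = 82.51 dB(A).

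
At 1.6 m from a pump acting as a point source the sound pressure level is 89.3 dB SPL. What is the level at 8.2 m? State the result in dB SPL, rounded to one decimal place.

Spherical spreading from a point source gives a 20·log₁₀(r₂/r₁) drop.
L₂ = 89.3 − 20·log₁₀(8.2/1.6) = 89.3 − 14.194 = 75.11 dB SPL.

75.1 dB SPL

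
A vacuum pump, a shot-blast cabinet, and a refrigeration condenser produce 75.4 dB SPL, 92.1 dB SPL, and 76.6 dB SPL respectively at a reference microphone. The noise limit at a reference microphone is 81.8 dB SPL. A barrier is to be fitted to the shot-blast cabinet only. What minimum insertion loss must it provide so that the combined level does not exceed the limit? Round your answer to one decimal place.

The untreated sources together contribute 10^(75.4/10) + 10^(76.6/10) = 8.038e+07, i.e. 79.05 dB SPL.
The limit corresponds to 10^(81.8/10) = 1.514e+08; subtracting the fixed part leaves 7.097e+07 for the shot-blast cabinet, i.e. 78.51 dB SPL.
Required insertion loss = 92.1 − 78.51 = 13.59 dB.

13.6 dB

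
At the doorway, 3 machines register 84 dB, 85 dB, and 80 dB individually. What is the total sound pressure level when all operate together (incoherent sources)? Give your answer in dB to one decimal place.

88.2 dB

For uncorrelated sources the intensities add, so convert each level to linear form, sum, and take 10·log₁₀ of the total.
Σ 10^(L/10) = 10^(84/10) + 10^(85/10) + 10^(80/10) = 6.674e+08.
L_total = 10·log₁₀(6.674e+08) = 88.24 dB.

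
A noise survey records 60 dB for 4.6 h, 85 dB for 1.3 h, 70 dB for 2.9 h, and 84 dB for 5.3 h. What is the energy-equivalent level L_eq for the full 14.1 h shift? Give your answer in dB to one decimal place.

The energy average is taken in the linear domain: L_eq = 10·log₁₀[(Σ tᵢ·10^(Lᵢ/10))/T], T = 14.1 h.
Σ tᵢ·10^(Lᵢ/10) = 4.6·10^(60/10) + 1.3·10^(85/10) + 2.9·10^(70/10) + 5.3·10^(84/10) = 1.776e+09.
L_eq = 10·log₁₀(1.776e+09/14.1) = 81.00 dB.

81.0 dB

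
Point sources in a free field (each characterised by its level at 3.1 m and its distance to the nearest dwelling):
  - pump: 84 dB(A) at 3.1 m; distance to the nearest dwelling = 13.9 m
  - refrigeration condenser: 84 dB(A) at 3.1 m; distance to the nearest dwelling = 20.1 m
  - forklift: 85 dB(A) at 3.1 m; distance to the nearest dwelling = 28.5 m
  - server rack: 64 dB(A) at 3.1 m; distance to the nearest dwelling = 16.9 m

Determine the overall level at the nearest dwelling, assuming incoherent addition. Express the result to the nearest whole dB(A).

73 dB(A)

First find each source's level at the receiver (point-source: −20·log₁₀(r/r_ref)), then combine on an intensity basis.
pump: 84 − 20·log₁₀(13.9/3.1) = 84 − 13.03 = 70.97 dB(A).
refrigeration condenser: 84 − 20·log₁₀(20.1/3.1) = 84 − 16.24 = 67.76 dB(A).
forklift: 85 − 20·log₁₀(28.5/3.1) = 85 − 19.27 = 65.73 dB(A).
server rack: 64 − 20·log₁₀(16.9/3.1) = 64 − 14.73 = 49.27 dB(A).
Σ 10^(L/10) = 2.229e+07 → L_total = 10·log₁₀(2.229e+07) = 73.48 dB(A).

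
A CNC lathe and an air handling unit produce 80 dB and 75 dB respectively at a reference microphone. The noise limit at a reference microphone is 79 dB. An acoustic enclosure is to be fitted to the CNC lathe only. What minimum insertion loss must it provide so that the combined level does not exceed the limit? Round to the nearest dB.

3 dB

Everything except the CNC lathe sums to 10^(75/10) = 3.162e+07 in linear terms, 75.00 dB.
The limit corresponds to 10^(79/10) = 7.943e+07; subtracting the fixed part leaves 4.781e+07 for the CNC lathe, i.e. 76.80 dB.
So the CNC lathe must be reduced from 80 to 76.80 dB: IL = 3.20 dB.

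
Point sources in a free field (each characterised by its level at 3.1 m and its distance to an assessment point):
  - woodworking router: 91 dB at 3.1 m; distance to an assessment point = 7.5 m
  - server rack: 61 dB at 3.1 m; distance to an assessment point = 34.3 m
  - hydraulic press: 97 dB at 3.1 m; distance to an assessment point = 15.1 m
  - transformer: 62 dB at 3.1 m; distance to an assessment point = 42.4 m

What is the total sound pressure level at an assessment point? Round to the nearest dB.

86 dB

Propagate each source to the receiver with L = L_ref − 20·log₁₀(r/r_ref), then add intensities.
woodworking router: 91 − 20·log₁₀(7.5/3.1) = 91 − 7.67 = 83.33 dB.
server rack: 61 − 20·log₁₀(34.3/3.1) = 61 − 20.88 = 40.12 dB.
hydraulic press: 97 − 20·log₁₀(15.1/3.1) = 97 − 13.75 = 83.25 dB.
transformer: 62 − 20·log₁₀(42.4/3.1) = 62 − 22.72 = 39.28 dB.
Σ 10^(L/10) = 4.263e+08 → L_total = 10·log₁₀(4.263e+08) = 86.30 dB.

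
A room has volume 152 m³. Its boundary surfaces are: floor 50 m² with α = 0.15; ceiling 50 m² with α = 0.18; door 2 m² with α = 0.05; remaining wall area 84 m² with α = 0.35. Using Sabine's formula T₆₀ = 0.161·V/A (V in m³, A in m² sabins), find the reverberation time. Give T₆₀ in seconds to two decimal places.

A = Σ Sᵢαᵢ = 50·0.15 + 50·0.18 + 2·0.05 + 84·0.35 = 46.00 m².
T₆₀ = 0.161·V/A = 0.161·152/46.00 = 0.532 s.

0.53 s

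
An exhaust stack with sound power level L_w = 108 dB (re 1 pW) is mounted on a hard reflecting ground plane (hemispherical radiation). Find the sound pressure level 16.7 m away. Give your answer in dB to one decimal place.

75.6 dB

Free-field hemispherical radiation: L_p = L_w − 10·log₁₀(2π·r²), r = 16.7 m.
2π·r² = 1752 m², 10·log₁₀ of that is 32.436 dB.
L_p = 108 − 32.436 = 75.56 dB.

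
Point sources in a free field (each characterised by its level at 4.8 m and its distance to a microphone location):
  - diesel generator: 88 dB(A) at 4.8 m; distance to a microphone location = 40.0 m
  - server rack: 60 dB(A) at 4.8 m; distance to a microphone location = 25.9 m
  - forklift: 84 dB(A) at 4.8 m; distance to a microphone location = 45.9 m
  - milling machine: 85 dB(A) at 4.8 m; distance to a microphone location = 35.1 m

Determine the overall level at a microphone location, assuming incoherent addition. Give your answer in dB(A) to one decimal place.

72.5 dB(A)

Apply inverse-square spreading to bring every level to the receiver, then sum 10^(L/10).
diesel generator: 88 − 20·log₁₀(40.0/4.8) = 88 − 18.42 = 69.58 dB(A).
server rack: 60 − 20·log₁₀(25.9/4.8) = 60 − 14.64 = 45.36 dB(A).
forklift: 84 − 20·log₁₀(45.9/4.8) = 84 − 19.61 = 64.39 dB(A).
milling machine: 85 − 20·log₁₀(35.1/4.8) = 85 − 17.28 = 67.72 dB(A).
Σ 10^(L/10) = 1.778e+07 → L_total = 10·log₁₀(1.778e+07) = 72.50 dB(A).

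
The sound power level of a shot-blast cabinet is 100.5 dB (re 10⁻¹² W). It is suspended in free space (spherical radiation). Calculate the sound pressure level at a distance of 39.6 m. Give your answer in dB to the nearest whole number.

L_p = L_w − 10·log₁₀(4π·r²) with r = 39.6 m.
4π·r² = 1.971e+04 m², 10·log₁₀ of that is 42.946 dB.
L_p = 100.5 − 42.946 = 57.55 dB.

58 dB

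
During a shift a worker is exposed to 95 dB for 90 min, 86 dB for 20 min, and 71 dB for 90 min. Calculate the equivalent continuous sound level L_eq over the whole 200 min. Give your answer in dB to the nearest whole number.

92 dB

L_eq = 10·log₁₀[(1/T)·Σ tᵢ·10^(Lᵢ/10)] with T = 200 min.
Σ tᵢ·10^(Lᵢ/10) = 90·10^(95/10) + 20·10^(86/10) + 90·10^(71/10) = 2.937e+11.
L_eq = 10·log₁₀(2.937e+11/200) = 91.67 dB.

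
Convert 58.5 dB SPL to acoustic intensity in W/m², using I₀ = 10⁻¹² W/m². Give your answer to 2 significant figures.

I = I₀·10^(L/10) = 10⁻¹² × 10^(58.5/10) = 10^(-6.150).

7.1e-07 W/m²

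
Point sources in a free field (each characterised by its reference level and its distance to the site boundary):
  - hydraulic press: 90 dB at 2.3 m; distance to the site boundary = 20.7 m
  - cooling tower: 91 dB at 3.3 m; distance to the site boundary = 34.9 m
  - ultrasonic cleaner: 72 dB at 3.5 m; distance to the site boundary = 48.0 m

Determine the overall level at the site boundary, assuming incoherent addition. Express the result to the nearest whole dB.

Apply inverse-square spreading to bring every level to the receiver, then sum 10^(L/10).
hydraulic press: 90 − 20·log₁₀(20.7/2.3) = 90 − 19.08 = 70.92 dB.
cooling tower: 91 − 20·log₁₀(34.9/3.3) = 91 − 20.49 = 70.51 dB.
ultrasonic cleaner: 72 − 20·log₁₀(48.0/3.5) = 72 − 22.74 = 49.26 dB.
Σ 10^(L/10) = 2.369e+07 → L_total = 10·log₁₀(2.369e+07) = 73.74 dB.

74 dB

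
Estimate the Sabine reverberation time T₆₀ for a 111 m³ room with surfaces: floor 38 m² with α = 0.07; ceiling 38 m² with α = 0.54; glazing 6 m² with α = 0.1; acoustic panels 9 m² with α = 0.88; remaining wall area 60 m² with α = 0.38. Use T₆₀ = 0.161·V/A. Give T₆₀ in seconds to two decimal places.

0.33 s

Total absorption A = 38·0.07 + 38·0.54 + 6·0.1 + 9·0.88 + 60·0.38 = 54.50 m² sabins.
T₆₀ = 0.161 × 111 / 54.50 = 0.328 s.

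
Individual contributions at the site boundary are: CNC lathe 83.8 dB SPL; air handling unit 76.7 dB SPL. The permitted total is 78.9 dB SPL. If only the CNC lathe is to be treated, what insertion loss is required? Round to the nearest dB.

Everything except the CNC lathe sums to 10^(76.7/10) = 4.677e+07 in linear terms, 76.70 dB SPL.
The limit corresponds to 10^(78.9/10) = 7.762e+07; subtracting the fixed part leaves 3.085e+07 for the CNC lathe, i.e. 74.89 dB SPL.
Required insertion loss = 83.8 − 74.89 = 8.91 dB.

9 dB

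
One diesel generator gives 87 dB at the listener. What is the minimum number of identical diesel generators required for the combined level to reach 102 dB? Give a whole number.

32

The shortfall is 102 − 87 = 15.0 dB, and N units add 10·log₁₀ N, so need 10·log₁₀ N ≥ 15.0.
N ≥ 10^(15.0/10) = 31.623, so N = 32.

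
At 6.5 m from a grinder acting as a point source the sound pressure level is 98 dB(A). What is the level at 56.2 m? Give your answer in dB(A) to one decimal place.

For a point source, L₂ = L₁ − 20·log₁₀(r₂/r₁).
L₂ = 98 − 20·log₁₀(56.2/6.5) = 98 − 18.736 = 79.26 dB(A).

79.3 dB(A)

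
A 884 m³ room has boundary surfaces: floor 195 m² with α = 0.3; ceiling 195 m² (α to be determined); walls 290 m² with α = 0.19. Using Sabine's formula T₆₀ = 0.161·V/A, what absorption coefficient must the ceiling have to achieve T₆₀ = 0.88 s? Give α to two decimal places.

0.25

Required total absorption A = 0.161·884/0.88 = 161.73 m².
Absorption from the other surfaces = 195·0.3 + 290·0.19 = 113.60 m², so the ceiling must supply 48.13 m² over 195 m².
α = 48.13/195 = 0.247.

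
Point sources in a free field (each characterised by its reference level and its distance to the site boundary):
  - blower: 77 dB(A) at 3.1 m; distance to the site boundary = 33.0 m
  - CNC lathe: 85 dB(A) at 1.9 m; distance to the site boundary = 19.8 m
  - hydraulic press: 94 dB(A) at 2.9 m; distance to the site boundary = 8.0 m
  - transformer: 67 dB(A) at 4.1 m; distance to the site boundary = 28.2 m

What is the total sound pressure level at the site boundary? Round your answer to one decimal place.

85.2 dB(A)

First find each source's level at the receiver (point-source: −20·log₁₀(r/r_ref)), then combine on an intensity basis.
blower: 77 − 20·log₁₀(33.0/3.1) = 77 − 20.54 = 56.46 dB(A).
CNC lathe: 85 − 20·log₁₀(19.8/1.9) = 85 − 20.36 = 64.64 dB(A).
hydraulic press: 94 − 20·log₁₀(8.0/2.9) = 94 − 8.81 = 85.19 dB(A).
transformer: 67 − 20·log₁₀(28.2/4.1) = 67 − 16.75 = 50.25 dB(A).
Σ 10^(L/10) = 3.335e+08 → L_total = 10·log₁₀(3.335e+08) = 85.23 dB(A).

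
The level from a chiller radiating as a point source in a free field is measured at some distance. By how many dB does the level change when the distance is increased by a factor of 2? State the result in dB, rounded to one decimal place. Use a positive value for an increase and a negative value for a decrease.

-6.0 dB

A point source loses 6 dB per doubling of distance; generally ΔL = −20·log₁₀(r₂/r₁).
ΔL = −20·log₁₀(2) = -6.02 dB.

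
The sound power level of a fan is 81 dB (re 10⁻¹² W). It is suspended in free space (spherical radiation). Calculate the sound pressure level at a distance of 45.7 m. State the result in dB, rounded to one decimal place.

36.8 dB

The power spreads over a sphere of area 4π·r², so L_p = L_w − 10·log₁₀(4π·r²).
4π·r² = 2.624e+04 m², 10·log₁₀ of that is 44.190 dB.
L_p = 81 − 44.190 = 36.81 dB.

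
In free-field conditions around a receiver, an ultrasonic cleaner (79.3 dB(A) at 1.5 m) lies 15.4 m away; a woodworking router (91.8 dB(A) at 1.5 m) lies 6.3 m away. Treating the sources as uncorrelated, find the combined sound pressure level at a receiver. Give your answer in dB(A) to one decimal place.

79.4 dB(A)

Propagate each source to the receiver with L = L_ref − 20·log₁₀(r/r_ref), then add intensities.
ultrasonic cleaner: 79.3 − 20·log₁₀(15.4/1.5) = 79.3 − 20.23 = 59.07 dB(A).
woodworking router: 91.8 − 20·log₁₀(6.3/1.5) = 91.8 − 12.46 = 79.34 dB(A).
Σ 10^(L/10) = 8.661e+07 → L_total = 10·log₁₀(8.661e+07) = 79.38 dB(A).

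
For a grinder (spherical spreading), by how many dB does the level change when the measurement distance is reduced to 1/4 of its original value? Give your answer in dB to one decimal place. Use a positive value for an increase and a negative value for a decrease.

+12.0 dB

With spherical spreading the level changes by −20·log₁₀(r₂/r₁).
ΔL = −20·log₁₀(0.25) = +12.04 dB.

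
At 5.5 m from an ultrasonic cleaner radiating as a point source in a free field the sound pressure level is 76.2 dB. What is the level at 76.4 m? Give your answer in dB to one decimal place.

Spherical spreading from a point source gives a 20·log₁₀(r₂/r₁) drop.
L₂ = 76.2 − 20·log₁₀(76.4/5.5) = 76.2 − 22.855 = 53.35 dB.

53.3 dB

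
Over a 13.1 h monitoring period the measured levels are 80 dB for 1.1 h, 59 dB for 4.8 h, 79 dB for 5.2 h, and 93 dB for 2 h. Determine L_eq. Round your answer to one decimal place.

85.4 dB

L_eq = 10·log₁₀[(1/T)·Σ tᵢ·10^(Lᵢ/10)] with T = 13.1 h.
Σ tᵢ·10^(Lᵢ/10) = 1.1·10^(80/10) + 4.8·10^(59/10) + 5.2·10^(79/10) + 2·10^(93/10) = 4.517e+09.
L_eq = 10·log₁₀(4.517e+09/13.1) = 85.38 dB.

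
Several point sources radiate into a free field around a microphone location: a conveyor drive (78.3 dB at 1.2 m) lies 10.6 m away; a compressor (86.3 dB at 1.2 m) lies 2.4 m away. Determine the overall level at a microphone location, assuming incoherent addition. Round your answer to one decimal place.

First find each source's level at the receiver (point-source: −20·log₁₀(r/r_ref)), then combine on an intensity basis.
conveyor drive: 78.3 − 20·log₁₀(10.6/1.2) = 78.3 − 18.92 = 59.38 dB.
compressor: 86.3 − 20·log₁₀(2.4/1.2) = 86.3 − 6.02 = 80.28 dB.
Σ 10^(L/10) = 1.075e+08 → L_total = 10·log₁₀(1.075e+08) = 80.31 dB.

80.3 dB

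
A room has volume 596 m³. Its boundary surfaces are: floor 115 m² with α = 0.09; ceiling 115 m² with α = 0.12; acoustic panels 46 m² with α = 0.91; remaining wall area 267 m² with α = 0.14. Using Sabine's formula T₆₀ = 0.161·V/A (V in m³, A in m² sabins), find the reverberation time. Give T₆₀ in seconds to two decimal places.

0.93 s

A = Σ Sᵢαᵢ = 115·0.09 + 115·0.12 + 46·0.91 + 267·0.14 = 103.39 m².
T₆₀ = 0.161·V/A = 0.161·596/103.39 = 0.928 s.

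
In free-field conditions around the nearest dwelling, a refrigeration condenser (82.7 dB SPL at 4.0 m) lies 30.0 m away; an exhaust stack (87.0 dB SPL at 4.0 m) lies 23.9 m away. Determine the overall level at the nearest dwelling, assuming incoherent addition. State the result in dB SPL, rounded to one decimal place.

72.4 dB SPL

Propagate each source to the receiver with L = L_ref − 20·log₁₀(r/r_ref), then add intensities.
refrigeration condenser: 82.7 − 20·log₁₀(30.0/4.0) = 82.7 − 17.50 = 65.20 dB SPL.
exhaust stack: 87.0 − 20·log₁₀(23.9/4.0) = 87.0 − 15.53 = 71.47 dB SPL.
Σ 10^(L/10) = 1.735e+07 → L_total = 10·log₁₀(1.735e+07) = 72.39 dB SPL.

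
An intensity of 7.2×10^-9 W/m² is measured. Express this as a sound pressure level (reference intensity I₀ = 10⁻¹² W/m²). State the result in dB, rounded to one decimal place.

L = 10·log₁₀(I/I₀) = 10·log₁₀(7.2×10^-9/10⁻¹²) = 10·log₁₀(7.2×10^3).
L = 10·(0.8573 + 3) = 38.57 dB.

38.6 dB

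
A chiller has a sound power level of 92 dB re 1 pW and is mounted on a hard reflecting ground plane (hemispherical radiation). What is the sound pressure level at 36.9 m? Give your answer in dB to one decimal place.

L_p = L_w − 10·log₁₀(2π·r²) with r = 36.9 m.
2π·r² = 8555 m², 10·log₁₀ of that is 39.322 dB.
L_p = 92 − 39.322 = 52.68 dB.

52.7 dB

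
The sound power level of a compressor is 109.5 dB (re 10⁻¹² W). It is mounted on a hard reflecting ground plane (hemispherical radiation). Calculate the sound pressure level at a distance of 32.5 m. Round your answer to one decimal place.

The power spreads over a hemisphere of area 2π·r², so L_p = L_w − 10·log₁₀(2π·r²).
2π·r² = 6637 m², 10·log₁₀ of that is 38.219 dB.
L_p = 109.5 − 38.219 = 71.28 dB.

71.3 dB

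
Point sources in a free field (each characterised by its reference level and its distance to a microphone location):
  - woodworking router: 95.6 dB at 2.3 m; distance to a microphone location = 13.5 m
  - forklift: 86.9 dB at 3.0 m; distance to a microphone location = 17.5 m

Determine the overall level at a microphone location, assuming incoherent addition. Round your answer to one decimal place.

80.8 dB

Propagate each source to the receiver with L = L_ref − 20·log₁₀(r/r_ref), then add intensities.
woodworking router: 95.6 − 20·log₁₀(13.5/2.3) = 95.6 − 15.37 = 80.23 dB.
forklift: 86.9 − 20·log₁₀(17.5/3.0) = 86.9 − 15.32 = 71.58 dB.
Σ 10^(L/10) = 1.198e+08 → L_total = 10·log₁₀(1.198e+08) = 80.78 dB.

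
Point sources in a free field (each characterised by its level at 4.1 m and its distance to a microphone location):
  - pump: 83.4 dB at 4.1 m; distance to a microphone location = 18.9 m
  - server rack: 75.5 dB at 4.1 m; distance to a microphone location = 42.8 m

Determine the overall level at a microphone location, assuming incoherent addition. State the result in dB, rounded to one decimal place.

Apply inverse-square spreading to bring every level to the receiver, then sum 10^(L/10).
pump: 83.4 − 20·log₁₀(18.9/4.1) = 83.4 − 13.27 = 70.13 dB.
server rack: 75.5 − 20·log₁₀(42.8/4.1) = 75.5 − 20.37 = 55.13 dB.
Σ 10^(L/10) = 1.062e+07 → L_total = 10·log₁₀(1.062e+07) = 70.26 dB.

70.3 dB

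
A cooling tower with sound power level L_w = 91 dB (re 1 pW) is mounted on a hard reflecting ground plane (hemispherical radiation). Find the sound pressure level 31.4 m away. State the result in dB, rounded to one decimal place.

53.1 dB

Free-field hemispherical radiation: L_p = L_w − 10·log₁₀(2π·r²), r = 31.4 m.
2π·r² = 6195 m², 10·log₁₀ of that is 37.920 dB.
L_p = 91 − 37.920 = 53.08 dB.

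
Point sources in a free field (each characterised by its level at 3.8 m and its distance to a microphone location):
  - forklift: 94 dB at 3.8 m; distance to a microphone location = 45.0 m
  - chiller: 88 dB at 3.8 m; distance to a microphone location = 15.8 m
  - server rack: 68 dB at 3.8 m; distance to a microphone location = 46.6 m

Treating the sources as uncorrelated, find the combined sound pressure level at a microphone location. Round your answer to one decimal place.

Apply inverse-square spreading to bring every level to the receiver, then sum 10^(L/10).
forklift: 94 − 20·log₁₀(45.0/3.8) = 94 − 21.47 = 72.53 dB.
chiller: 88 − 20·log₁₀(15.8/3.8) = 88 − 12.38 = 75.62 dB.
server rack: 68 − 20·log₁₀(46.6/3.8) = 68 − 21.77 = 46.23 dB.
Σ 10^(L/10) = 5.445e+07 → L_total = 10·log₁₀(5.445e+07) = 77.36 dB.

77.4 dB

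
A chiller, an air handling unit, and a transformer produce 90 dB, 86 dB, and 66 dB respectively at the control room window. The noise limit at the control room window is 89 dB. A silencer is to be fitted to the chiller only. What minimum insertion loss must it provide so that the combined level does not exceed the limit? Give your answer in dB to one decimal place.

4.1 dB

The untreated sources together contribute 10^(86/10) + 10^(66/10) = 4.021e+08, i.e. 86.04 dB.
To meet 89 dB overall, the treated chiller may contribute at most 10^(89/10) − 4.021e+08 = 3.922e+08, i.e. 85.94 dB.
Required insertion loss = 90 − 85.94 = 4.06 dB.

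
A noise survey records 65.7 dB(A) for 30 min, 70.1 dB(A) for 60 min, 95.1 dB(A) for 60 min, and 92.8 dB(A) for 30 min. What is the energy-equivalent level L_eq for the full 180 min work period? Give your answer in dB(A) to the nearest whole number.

91 dB(A)

L_eq = 10·log₁₀[(1/T)·Σ tᵢ·10^(Lᵢ/10)] with T = 180 min.
Σ tᵢ·10^(Lᵢ/10) = 30·10^(65.7/10) + 60·10^(70.1/10) + 60·10^(95.1/10) + 30·10^(92.8/10) = 2.520e+11.
L_eq = 10·log₁₀(2.520e+11/180) = 91.46 dB(A).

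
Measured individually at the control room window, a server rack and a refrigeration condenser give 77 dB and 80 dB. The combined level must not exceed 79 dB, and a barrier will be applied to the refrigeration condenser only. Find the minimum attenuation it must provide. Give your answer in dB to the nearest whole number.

The untreated sources together contribute 10^(77/10) = 5.012e+07, i.e. 77.00 dB.
The limit corresponds to 10^(79/10) = 7.943e+07; subtracting the fixed part leaves 2.931e+07 for the refrigeration condenser, i.e. 74.67 dB.
So the refrigeration condenser must be reduced from 80 to 74.67 dB: IL = 5.33 dB.

5 dB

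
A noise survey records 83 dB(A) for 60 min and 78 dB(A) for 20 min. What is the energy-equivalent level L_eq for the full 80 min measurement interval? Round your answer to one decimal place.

Weight each interval's intensity by its duration and average over T = 80 min:
Σ tᵢ·10^(Lᵢ/10) = 60·10^(83/10) + 20·10^(78/10) = 1.323e+10.
L_eq = 10·log₁₀(1.323e+10/80) = 82.19 dB(A).

82.2 dB(A)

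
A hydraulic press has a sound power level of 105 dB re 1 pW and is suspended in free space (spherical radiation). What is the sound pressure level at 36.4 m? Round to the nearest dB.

63 dB

The power spreads over a sphere of area 4π·r², so L_p = L_w − 10·log₁₀(4π·r²).
4π·r² = 1.665e+04 m², 10·log₁₀ of that is 42.214 dB.
L_p = 105 − 42.214 = 62.79 dB.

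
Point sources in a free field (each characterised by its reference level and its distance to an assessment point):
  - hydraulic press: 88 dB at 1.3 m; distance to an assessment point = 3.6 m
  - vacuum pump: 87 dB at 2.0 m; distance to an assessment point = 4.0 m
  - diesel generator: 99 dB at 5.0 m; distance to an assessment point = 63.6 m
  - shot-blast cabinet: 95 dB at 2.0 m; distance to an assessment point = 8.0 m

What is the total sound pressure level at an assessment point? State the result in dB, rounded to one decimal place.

Apply inverse-square spreading to bring every level to the receiver, then sum 10^(L/10).
hydraulic press: 88 − 20·log₁₀(3.6/1.3) = 88 − 8.85 = 79.15 dB.
vacuum pump: 87 − 20·log₁₀(4.0/2.0) = 87 − 6.02 = 80.98 dB.
diesel generator: 99 − 20·log₁₀(63.6/5.0) = 99 − 22.09 = 76.91 dB.
shot-blast cabinet: 95 − 20·log₁₀(8.0/2.0) = 95 − 12.04 = 82.96 dB.
Σ 10^(L/10) = 4.543e+08 → L_total = 10·log₁₀(4.543e+08) = 86.57 dB.

86.6 dB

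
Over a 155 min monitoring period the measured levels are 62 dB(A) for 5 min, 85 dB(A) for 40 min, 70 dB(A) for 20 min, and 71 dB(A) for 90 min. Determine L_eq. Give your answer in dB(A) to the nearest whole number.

Weight each interval's intensity by its duration and average over T = 155 min:
Σ tᵢ·10^(Lᵢ/10) = 5·10^(62/10) + 40·10^(85/10) + 20·10^(70/10) + 90·10^(71/10) = 1.399e+10.
L_eq = 10·log₁₀(1.399e+10/155) = 79.55 dB(A).

80 dB(A)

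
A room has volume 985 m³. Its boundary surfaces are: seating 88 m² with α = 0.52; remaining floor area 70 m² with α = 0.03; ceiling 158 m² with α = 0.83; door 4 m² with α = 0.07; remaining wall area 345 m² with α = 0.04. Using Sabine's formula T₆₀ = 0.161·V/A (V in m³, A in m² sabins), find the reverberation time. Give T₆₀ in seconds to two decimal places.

0.82 s

A = Σ Sᵢαᵢ = 88·0.52 + 70·0.03 + 158·0.83 + 4·0.07 + 345·0.04 = 193.08 m².
T₆₀ = 0.161 × 985 / 193.08 = 0.821 s.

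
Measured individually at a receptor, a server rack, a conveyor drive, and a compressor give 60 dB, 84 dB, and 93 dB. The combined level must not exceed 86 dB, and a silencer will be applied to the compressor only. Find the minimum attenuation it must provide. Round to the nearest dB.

Fixed contribution from the other sources: Σ 10^(L/10) = 10^(60/10) + 10^(84/10) = 2.522e+08 (84.02 dB).
The limit corresponds to 10^(86/10) = 3.981e+08; subtracting the fixed part leaves 1.459e+08 for the compressor, i.e. 81.64 dB.
So the compressor must be reduced from 93 to 81.64 dB: IL = 11.36 dB.

11 dB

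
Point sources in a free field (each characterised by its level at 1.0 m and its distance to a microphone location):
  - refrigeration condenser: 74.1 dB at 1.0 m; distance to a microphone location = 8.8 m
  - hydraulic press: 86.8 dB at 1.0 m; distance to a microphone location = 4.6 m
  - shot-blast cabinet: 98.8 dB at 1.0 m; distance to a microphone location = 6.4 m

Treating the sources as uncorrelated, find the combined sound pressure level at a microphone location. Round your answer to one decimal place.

83.2 dB

First find each source's level at the receiver (point-source: −20·log₁₀(r/r_ref)), then combine on an intensity basis.
refrigeration condenser: 74.1 − 20·log₁₀(8.8/1.0) = 74.1 − 18.89 = 55.21 dB.
hydraulic press: 86.8 − 20·log₁₀(4.6/1.0) = 86.8 − 13.26 = 73.54 dB.
shot-blast cabinet: 98.8 − 20·log₁₀(6.4/1.0) = 98.8 − 16.12 = 82.68 dB.
Σ 10^(L/10) = 2.082e+08 → L_total = 10·log₁₀(2.082e+08) = 83.18 dB.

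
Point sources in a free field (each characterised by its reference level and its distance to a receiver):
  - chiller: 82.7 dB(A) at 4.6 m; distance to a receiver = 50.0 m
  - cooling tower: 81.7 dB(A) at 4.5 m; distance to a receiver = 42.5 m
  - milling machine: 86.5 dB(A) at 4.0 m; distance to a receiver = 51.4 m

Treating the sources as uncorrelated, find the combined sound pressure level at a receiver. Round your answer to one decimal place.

First find each source's level at the receiver (point-source: −20·log₁₀(r/r_ref)), then combine on an intensity basis.
chiller: 82.7 − 20·log₁₀(50.0/4.6) = 82.7 − 20.72 = 61.98 dB(A).
cooling tower: 81.7 − 20·log₁₀(42.5/4.5) = 81.7 − 19.50 = 62.20 dB(A).
milling machine: 86.5 − 20·log₁₀(51.4/4.0) = 86.5 − 22.18 = 64.32 dB(A).
Σ 10^(L/10) = 5.939e+06 → L_total = 10·log₁₀(5.939e+06) = 67.74 dB(A).

67.7 dB(A)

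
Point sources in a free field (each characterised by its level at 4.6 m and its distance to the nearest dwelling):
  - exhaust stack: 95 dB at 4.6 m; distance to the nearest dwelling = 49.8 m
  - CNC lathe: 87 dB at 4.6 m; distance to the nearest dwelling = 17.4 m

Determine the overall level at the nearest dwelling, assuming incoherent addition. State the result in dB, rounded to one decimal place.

77.9 dB

First find each source's level at the receiver (point-source: −20·log₁₀(r/r_ref)), then combine on an intensity basis.
exhaust stack: 95 − 20·log₁₀(49.8/4.6) = 95 − 20.69 = 74.31 dB.
CNC lathe: 87 − 20·log₁₀(17.4/4.6) = 87 − 11.56 = 75.44 dB.
Σ 10^(L/10) = 6.201e+07 → L_total = 10·log₁₀(6.201e+07) = 77.92 dB.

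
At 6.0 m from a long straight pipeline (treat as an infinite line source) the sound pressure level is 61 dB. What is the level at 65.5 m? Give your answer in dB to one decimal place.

50.6 dB

Cylindrical spreading from a line source gives a 10·log₁₀(r₂/r₁) drop.
L₂ = 61 − 10·log₁₀(65.5/6.0) = 61 − 10.381 = 50.62 dB.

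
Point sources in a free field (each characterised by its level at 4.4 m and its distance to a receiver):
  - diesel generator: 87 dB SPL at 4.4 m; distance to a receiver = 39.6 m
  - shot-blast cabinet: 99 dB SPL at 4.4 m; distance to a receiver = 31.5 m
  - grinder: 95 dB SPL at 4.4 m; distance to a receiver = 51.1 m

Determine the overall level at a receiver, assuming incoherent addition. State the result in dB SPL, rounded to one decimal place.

First find each source's level at the receiver (point-source: −20·log₁₀(r/r_ref)), then combine on an intensity basis.
diesel generator: 87 − 20·log₁₀(39.6/4.4) = 87 − 19.08 = 67.92 dB SPL.
shot-blast cabinet: 99 − 20·log₁₀(31.5/4.4) = 99 − 17.10 = 81.90 dB SPL.
grinder: 95 − 20·log₁₀(51.1/4.4) = 95 − 21.30 = 73.70 dB SPL.
Σ 10^(L/10) = 1.846e+08 → L_total = 10·log₁₀(1.846e+08) = 82.66 dB SPL.

82.7 dB SPL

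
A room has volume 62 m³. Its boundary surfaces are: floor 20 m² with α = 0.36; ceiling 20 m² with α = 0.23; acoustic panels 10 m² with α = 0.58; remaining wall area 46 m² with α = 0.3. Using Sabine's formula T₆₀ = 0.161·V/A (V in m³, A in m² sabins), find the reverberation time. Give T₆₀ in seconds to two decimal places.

Summing Sᵢαᵢ: 20·0.36 + 20·0.23 + 10·0.58 + 46·0.3 = 31.40 m².
T₆₀ = 0.161 × 62 / 31.40 = 0.318 s.

0.32 s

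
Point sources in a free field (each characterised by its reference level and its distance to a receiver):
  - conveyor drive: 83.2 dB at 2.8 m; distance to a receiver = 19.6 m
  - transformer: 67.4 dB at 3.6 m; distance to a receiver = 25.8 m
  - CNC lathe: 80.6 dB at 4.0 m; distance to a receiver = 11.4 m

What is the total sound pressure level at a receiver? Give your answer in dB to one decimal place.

First find each source's level at the receiver (point-source: −20·log₁₀(r/r_ref)), then combine on an intensity basis.
conveyor drive: 83.2 − 20·log₁₀(19.6/2.8) = 83.2 − 16.90 = 66.30 dB.
transformer: 67.4 − 20·log₁₀(25.8/3.6) = 67.4 − 17.11 = 50.29 dB.
CNC lathe: 80.6 − 20·log₁₀(11.4/4.0) = 80.6 − 9.10 = 71.50 dB.
Σ 10^(L/10) = 1.851e+07 → L_total = 10·log₁₀(1.851e+07) = 72.67 dB.

72.7 dB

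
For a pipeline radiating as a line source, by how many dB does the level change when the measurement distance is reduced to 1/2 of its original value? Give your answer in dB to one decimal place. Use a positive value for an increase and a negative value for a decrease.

A line source loses 3 dB per doubling of distance; generally ΔL = −10·log₁₀(r₂/r₁).
ΔL = −10·log₁₀(0.5) = +3.01 dB.

+3.0 dB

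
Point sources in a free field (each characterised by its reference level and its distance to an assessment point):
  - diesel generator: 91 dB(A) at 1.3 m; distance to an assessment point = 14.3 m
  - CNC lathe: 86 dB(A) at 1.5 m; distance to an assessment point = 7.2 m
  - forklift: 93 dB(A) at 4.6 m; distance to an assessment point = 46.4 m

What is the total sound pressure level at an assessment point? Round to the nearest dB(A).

Apply inverse-square spreading to bring every level to the receiver, then sum 10^(L/10).
diesel generator: 91 − 20·log₁₀(14.3/1.3) = 91 − 20.83 = 70.17 dB(A).
CNC lathe: 86 − 20·log₁₀(7.2/1.5) = 86 − 13.62 = 72.38 dB(A).
forklift: 93 − 20·log₁₀(46.4/4.6) = 93 − 20.08 = 72.92 dB(A).
Σ 10^(L/10) = 4.729e+07 → L_total = 10·log₁₀(4.729e+07) = 76.75 dB(A).

77 dB(A)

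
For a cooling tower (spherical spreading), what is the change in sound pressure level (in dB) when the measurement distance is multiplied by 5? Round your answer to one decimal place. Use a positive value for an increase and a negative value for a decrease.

-14.0 dB

With spherical spreading the level changes by −20·log₁₀(r₂/r₁).
ΔL = −20·log₁₀(5) = -13.98 dB.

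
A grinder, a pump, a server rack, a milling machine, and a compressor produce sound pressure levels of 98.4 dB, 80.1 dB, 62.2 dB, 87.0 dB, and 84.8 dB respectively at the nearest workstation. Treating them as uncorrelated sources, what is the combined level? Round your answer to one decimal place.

Incoherent sources combine by intensity addition: L_total = 10·log₁₀(Σ 10^(L_i/10)).
Σ 10^(L/10) = 10^(98.4/10) + 10^(80.1/10) + 10^(62.2/10) + 10^(87.0/10) + 10^(84.8/10) = 7.825e+09.
L_total = 10·log₁₀(7.825e+09) = 98.94 dB.

98.9 dB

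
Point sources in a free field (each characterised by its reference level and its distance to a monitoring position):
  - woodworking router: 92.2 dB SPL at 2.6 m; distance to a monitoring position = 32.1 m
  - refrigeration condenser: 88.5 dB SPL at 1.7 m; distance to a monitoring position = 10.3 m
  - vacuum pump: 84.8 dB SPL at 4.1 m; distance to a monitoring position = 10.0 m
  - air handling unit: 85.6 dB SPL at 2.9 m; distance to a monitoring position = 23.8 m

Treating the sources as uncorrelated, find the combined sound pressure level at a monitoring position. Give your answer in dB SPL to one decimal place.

79.4 dB SPL

Apply inverse-square spreading to bring every level to the receiver, then sum 10^(L/10).
woodworking router: 92.2 − 20·log₁₀(32.1/2.6) = 92.2 − 21.83 = 70.37 dB SPL.
refrigeration condenser: 88.5 − 20·log₁₀(10.3/1.7) = 88.5 − 15.65 = 72.85 dB SPL.
vacuum pump: 84.8 − 20·log₁₀(10.0/4.1) = 84.8 − 7.74 = 77.06 dB SPL.
air handling unit: 85.6 − 20·log₁₀(23.8/2.9) = 85.6 − 18.28 = 67.32 dB SPL.
Σ 10^(L/10) = 8.633e+07 → L_total = 10·log₁₀(8.633e+07) = 79.36 dB SPL.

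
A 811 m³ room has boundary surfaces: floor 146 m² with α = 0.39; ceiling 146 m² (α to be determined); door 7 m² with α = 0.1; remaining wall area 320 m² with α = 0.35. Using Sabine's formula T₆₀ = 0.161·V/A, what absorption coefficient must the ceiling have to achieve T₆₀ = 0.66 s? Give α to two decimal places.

Required total absorption A = 0.161·811/0.66 = 197.83 m².
Absorption from the other surfaces = 146·0.39 + 7·0.1 + 320·0.35 = 169.64 m², so the ceiling must supply 28.19 m² over 146 m².
α = 28.19/146 = 0.193.

0.19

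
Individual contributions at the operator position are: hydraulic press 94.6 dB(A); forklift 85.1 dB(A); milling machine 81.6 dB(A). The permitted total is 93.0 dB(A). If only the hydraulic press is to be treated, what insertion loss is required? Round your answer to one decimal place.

2.8 dB

Fixed contribution from the other sources: Σ 10^(L/10) = 10^(85.1/10) + 10^(81.6/10) = 4.681e+08 (86.70 dB(A)).
To meet 93.0 dB(A) overall, the treated hydraulic press may contribute at most 10^(93.0/10) − 4.681e+08 = 1.527e+09, i.e. 91.84 dB(A).
So the hydraulic press must be reduced from 94.6 to 91.84 dB(A): IL = 2.76 dB.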